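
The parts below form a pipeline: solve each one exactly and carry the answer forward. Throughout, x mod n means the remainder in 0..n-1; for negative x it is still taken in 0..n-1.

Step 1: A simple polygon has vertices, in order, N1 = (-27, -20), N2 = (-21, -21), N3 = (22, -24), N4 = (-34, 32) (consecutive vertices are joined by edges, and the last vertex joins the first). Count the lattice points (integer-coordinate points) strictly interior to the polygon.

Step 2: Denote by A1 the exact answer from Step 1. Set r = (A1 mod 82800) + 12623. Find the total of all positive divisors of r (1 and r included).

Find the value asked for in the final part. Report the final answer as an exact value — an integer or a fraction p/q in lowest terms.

16188

Step 1: cross terms: (-27*-21 - -21*-20)=147, (-21*-24 - 22*-21)=966, (22*32 - -34*-24)=-112, (-34*-20 - -27*32)=1544; twice the area = |2545| = 2545; area = 2545/2; boundary points = 1 + 1 + 56 + 1 = 59; strictly interior points = area - boundary/2 + 1 = 1244; answer 1244
Step 2: A1 = 1244; r = 13867; 13867 = 7^2 * 283; sigma = (1 + 7 + 49) * (1 + 283) = 57 * 284 = 16188; answer 16188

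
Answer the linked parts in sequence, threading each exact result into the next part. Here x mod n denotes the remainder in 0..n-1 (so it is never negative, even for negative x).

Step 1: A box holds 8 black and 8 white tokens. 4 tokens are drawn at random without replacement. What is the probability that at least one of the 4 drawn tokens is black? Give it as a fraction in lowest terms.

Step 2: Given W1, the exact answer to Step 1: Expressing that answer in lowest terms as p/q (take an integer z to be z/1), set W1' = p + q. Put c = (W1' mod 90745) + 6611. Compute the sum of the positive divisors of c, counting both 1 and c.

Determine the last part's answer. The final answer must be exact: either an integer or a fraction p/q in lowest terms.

Step 1: total draws C(16,4) = 1820; complement C(8,4) = 70; favorable 1820 - 70 = 1750; P = 25/26; answer 25/26
Step 2: W1 = 25/26; threaded value p + q = 51; c = 6662; 6662 = 2 * 3331; sigma = (1 + 2) * (1 + 3331) = 3 * 3332 = 9996; answer 9996

9996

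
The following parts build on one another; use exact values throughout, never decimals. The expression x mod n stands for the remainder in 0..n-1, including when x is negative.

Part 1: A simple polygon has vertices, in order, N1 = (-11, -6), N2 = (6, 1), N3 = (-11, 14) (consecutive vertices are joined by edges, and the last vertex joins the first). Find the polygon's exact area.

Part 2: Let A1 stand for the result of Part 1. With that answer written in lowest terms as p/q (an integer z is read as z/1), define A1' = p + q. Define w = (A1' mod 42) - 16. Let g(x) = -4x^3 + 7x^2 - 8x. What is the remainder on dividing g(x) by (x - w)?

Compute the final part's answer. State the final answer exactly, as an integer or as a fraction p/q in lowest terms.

10075

Part 1: cross terms: (-11*1 - 6*-6)=25, (6*14 - -11*1)=95, (-11*-6 - -11*14)=220; twice the area = |340| = 340; area = 170; answer 170
Part 2: A1 = 170; threaded value p + q = 171; w = -13; remainder = value at the root: -4*(-13)^3 + 7*(-13)^2 - 8*(-13)^1 = (8788) + (1183) + (104) = 10075; answer 10075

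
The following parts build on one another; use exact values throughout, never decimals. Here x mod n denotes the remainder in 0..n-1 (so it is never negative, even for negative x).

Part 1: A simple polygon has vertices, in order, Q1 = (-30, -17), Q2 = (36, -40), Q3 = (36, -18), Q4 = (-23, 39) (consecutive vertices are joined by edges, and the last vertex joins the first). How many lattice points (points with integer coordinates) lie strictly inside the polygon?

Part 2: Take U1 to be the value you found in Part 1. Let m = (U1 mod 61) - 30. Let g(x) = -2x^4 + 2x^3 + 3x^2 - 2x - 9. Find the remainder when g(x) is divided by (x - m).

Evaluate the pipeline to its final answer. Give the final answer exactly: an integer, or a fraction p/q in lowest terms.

-1460768

Part 1: cross terms: (-30*-40 - 36*-17)=1812, (36*-18 - 36*-40)=792, (36*39 - -23*-18)=990, (-23*-17 - -30*39)=1561; twice the area = |5155| = 5155; area = 5155/2; boundary points = 1 + 22 + 1 + 7 = 31; strictly interior points = area - boundary/2 + 1 = 2563; answer 2563
Part 2: U1 = 2563; m = -29; remainder = value at the root: -2*(-29)^4 + 2*(-29)^3 + 3*(-29)^2 - 2*(-29)^1 - 9 = (-1414562) + (-48778) + (2523) + (58) + (-9) = -1460768; answer -1460768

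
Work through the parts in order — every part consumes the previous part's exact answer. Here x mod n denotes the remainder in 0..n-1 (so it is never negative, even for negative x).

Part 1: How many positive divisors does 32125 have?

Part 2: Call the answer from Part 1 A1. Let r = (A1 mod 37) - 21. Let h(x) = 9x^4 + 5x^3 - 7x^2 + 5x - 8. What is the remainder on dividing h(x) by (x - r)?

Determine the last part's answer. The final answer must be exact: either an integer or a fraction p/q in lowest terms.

Part 1: 32125 = 5^3 * 257; number of divisors = (3+1) * (1+1) = 8; answer 8
Part 2: A1 = 8; r = -13; remainder = value at the root: 9*(-13)^4 + 5*(-13)^3 - 7*(-13)^2 + 5*(-13)^1 - 8 = (257049) + (-10985) + (-1183) + (-65) + (-8) = 244808; answer 244808

244808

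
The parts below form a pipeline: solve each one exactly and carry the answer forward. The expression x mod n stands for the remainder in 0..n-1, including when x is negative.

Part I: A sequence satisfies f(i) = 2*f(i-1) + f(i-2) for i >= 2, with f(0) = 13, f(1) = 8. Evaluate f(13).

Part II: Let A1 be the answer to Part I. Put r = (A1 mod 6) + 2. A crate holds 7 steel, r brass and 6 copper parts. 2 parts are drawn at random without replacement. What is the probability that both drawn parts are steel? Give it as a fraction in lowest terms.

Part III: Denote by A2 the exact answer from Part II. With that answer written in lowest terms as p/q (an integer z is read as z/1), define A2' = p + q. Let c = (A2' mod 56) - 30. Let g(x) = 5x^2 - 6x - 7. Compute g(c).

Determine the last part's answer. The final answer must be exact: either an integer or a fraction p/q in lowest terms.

2545

Part I: f(2) = 2*(8) + 1*(13) = 29; iterating: f(2)=29, f(3)=66, f(4)=161, f(5)=388, f(6)=937, f(7)=2262, f(8)=5461, f(9)=13184, f(10)=31829, f(11)=76842, f(12)=185513, f(13)=447868; answer 447868
Part II: A1 = 447868; r = 6; total draws C(19,2) = 171; favorable C(7,2) = 21; P = 7/57; answer 7/57
Part III: A2 = 7/57; threaded value p + q = 64; c = -22; 5*(-22)^2 - 6*(-22)^1 - 7 = (2420) + (132) + (-7) = 2545; answer 2545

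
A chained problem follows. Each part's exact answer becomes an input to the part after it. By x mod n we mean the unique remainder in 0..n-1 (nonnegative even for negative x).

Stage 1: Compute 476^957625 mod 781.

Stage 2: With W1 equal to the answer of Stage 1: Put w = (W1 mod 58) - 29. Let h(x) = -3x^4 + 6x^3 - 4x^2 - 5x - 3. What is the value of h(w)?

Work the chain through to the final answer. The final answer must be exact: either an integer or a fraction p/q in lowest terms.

-173139

Stage 1: squarings mod 781: 476^1=476, 476^2=86, 476^4=367, 476^8=357, 476^16=146, 476^32=229, 476^64=114, 476^128=500, 476^256=80, 476^512=152, 476^1024=455, 476^2048=60, 476^4096=476, 476^8192=86, 476^16384=367, 476^32768=357, 476^65536=146, 476^131072=229, 476^262144=114, 476^524288=500; 476^957625 = 476^1 * 476^8 * 476^16 * 476^32 * 476^128 * 476^1024 * 476^2048 * 476^4096 * 476^32768 * 476^131072 * 476^262144 * 476^524288 = 45 (mod 781); answer 45
Stage 2: W1 = 45; w = 16; -3*(16)^4 + 6*(16)^3 - 4*(16)^2 - 5*(16)^1 - 3 = (-196608) + (24576) + (-1024) + (-80) + (-3) = -173139; answer -173139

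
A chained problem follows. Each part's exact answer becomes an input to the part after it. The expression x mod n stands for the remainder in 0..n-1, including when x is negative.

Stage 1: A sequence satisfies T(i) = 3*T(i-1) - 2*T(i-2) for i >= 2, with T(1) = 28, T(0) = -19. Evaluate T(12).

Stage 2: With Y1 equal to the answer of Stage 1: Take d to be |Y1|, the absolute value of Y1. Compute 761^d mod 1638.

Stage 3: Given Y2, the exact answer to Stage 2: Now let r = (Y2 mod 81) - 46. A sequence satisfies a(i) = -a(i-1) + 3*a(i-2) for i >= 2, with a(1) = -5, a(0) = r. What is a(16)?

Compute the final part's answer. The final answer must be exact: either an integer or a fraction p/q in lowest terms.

Stage 1: T(2) = 3*(28) - 2*(-19) = 122; iterating: T(2)=122, T(3)=310, T(4)=686, T(5)=1438, T(6)=2942, T(7)=5950, T(8)=11966, T(9)=23998, T(10)=48062, T(11)=96190, T(12)=192446; answer 192446
Stage 2: Y1 = 192446; d = 192446; squarings mod 1638: 761^1=761, 761^2=907, 761^4=373, 761^8=1537, 761^16=373, 761^32=1537, 761^64=373, 761^128=1537, 761^256=373, 761^512=1537, 761^1024=373, 761^2048=1537, 761^4096=373, 761^8192=1537, 761^16384=373, 761^32768=1537, 761^65536=373, 761^131072=1537; 761^192446 = 761^2 * 761^4 * 761^8 * 761^16 * 761^32 * 761^128 * 761^256 * 761^512 * 761^1024 * 761^2048 * 761^8192 * 761^16384 * 761^32768 * 761^131072 = 907 (mod 1638); answer 907
Stage 3: Y2 = 907; r = -30; a(2) = -1*(-5) + 3*(-30) = -85; iterating: a(2)=-85, a(3)=70, a(4)=-325, a(5)=535, a(6)=-1510, a(7)=3115, a(8)=-7645, a(9)=16990, a(10)=-39925, a(11)=90895, a(12)=-210670, a(13)=483355, a(14)=-1115365, a(15)=2565430, a(16)=-5911525; answer -5911525

-5911525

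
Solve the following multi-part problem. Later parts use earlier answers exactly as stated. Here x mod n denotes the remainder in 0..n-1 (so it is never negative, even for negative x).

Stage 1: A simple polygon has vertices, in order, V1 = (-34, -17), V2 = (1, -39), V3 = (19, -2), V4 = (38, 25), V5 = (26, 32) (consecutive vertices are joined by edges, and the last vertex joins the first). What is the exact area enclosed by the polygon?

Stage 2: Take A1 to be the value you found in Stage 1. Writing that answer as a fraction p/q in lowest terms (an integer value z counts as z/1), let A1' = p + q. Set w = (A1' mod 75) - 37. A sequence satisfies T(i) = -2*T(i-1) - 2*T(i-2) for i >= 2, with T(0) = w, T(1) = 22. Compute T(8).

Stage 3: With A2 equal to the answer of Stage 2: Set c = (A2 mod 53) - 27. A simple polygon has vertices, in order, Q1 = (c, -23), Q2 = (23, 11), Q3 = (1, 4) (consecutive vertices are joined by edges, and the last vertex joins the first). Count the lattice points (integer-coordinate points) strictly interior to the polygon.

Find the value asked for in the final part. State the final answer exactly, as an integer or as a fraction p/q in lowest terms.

285

Stage 1: cross terms: (-34*-39 - 1*-17)=1343, (1*-2 - 19*-39)=739, (19*25 - 38*-2)=551, (38*32 - 26*25)=566, (26*-17 - -34*32)=646; twice the area = |3845| = 3845; area = 3845/2; answer 3845/2
Stage 2: A1 = 3845/2; threaded value p + q = 3847; w = -15; T(2) = -2*(22) - 2*(-15) = -14; iterating: T(2)=-14, T(3)=-16, T(4)=60, T(5)=-88, T(6)=56, T(7)=64, T(8)=-240; answer -240
Stage 3: A2 = -240; c = -2; cross terms: (-2*11 - 23*-23)=507, (23*4 - 1*11)=81, (1*-23 - -2*4)=-15; twice the area = |573| = 573; area = 573/2; boundary points = 1 + 1 + 3 = 5; strictly interior points = area - boundary/2 + 1 = 285; answer 285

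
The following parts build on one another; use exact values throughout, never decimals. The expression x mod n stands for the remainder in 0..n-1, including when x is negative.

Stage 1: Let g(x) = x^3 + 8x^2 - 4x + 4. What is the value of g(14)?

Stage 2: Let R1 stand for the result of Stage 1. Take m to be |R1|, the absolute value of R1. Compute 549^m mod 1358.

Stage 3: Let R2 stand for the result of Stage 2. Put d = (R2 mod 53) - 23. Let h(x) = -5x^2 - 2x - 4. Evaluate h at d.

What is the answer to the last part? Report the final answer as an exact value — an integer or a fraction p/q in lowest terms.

Stage 1: 1*(14)^3 + 8*(14)^2 - 4*(14)^1 + 4 = (2744) + (1568) + (-56) + (4) = 4260; answer 4260
Stage 2: R1 = 4260; m = 4260; squarings mod 1358: 549^1=549, 549^2=1283, 549^4=193, 549^8=583, 549^16=389, 549^32=583, 549^64=389, 549^128=583, 549^256=389, 549^512=583, 549^1024=389, 549^2048=583, 549^4096=389; 549^4260 = 549^4 * 549^32 * 549^128 * 549^4096 = 1163 (mod 1358); answer 1163
Stage 3: R2 = 1163; d = 27; -5*(27)^2 - 2*(27)^1 - 4 = (-3645) + (-54) + (-4) = -3703; answer -3703

-3703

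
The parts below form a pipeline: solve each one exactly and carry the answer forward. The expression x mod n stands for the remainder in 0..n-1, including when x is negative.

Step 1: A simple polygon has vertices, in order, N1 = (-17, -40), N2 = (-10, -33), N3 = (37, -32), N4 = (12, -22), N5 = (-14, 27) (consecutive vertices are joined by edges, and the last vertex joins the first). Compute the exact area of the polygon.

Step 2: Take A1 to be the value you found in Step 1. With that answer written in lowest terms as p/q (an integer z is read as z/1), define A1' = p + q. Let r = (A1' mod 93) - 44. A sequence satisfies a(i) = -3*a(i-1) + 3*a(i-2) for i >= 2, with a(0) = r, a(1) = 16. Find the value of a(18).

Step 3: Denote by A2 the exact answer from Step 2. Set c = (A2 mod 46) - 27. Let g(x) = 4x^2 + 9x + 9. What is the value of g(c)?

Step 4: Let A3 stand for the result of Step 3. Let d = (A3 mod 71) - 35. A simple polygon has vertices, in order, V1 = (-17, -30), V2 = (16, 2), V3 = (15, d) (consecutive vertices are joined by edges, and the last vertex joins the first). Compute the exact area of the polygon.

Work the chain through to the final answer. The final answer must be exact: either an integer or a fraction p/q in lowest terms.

Step 1: cross terms: (-17*-33 - -10*-40)=161, (-10*-32 - 37*-33)=1541, (37*-22 - 12*-32)=-430, (12*27 - -14*-22)=16, (-14*-40 - -17*27)=1019; twice the area = |2307| = 2307; area = 2307/2; answer 2307/2
Step 2: A1 = 2307/2; threaded value p + q = 2309; r = 33; a(2) = -3*(16) + 3*(33) = 51; iterating: a(2)=51, a(3)=-105, a(4)=468, a(5)=-1719, a(6)=6561, a(7)=-24840, a(8)=94203, a(9)=-357129, a(10)=1353996, a(11)=-5133375, a(12)=19462113, a(13)=-73786464, a(14)=279745731, a(15)=-1060596585, a(16)=4021026948, a(17)=-15244870599, a(18)=57797692641; answer 57797692641
Step 3: A2 = 57797692641; c = -20; 4*(-20)^2 + 9*(-20)^1 + 9 = (1600) + (-180) + (9) = 1429; answer 1429
Step 4: A3 = 1429; d = -26; cross terms: (-17*2 - 16*-30)=446, (16*-26 - 15*2)=-446, (15*-30 - -17*-26)=-892; twice the area = |-892| = 892; area = 446; answer 446

446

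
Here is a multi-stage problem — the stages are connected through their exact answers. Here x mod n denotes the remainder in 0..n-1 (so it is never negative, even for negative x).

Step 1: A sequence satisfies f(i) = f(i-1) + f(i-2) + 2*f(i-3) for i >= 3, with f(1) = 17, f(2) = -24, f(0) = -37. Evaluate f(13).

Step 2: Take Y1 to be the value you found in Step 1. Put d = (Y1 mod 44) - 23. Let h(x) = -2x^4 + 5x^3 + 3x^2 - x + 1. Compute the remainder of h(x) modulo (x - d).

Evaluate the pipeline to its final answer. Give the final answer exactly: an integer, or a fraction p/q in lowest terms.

Step 1: f(3) = 1*(-24) + 1*(17) + 2*(-37) = -81; iterating: f(3)=-81, f(4)=-71, f(5)=-200, f(6)=-433, f(7)=-775, f(8)=-1608, f(9)=-3249, f(10)=-6407, f(11)=-12872, f(12)=-25777, f(13)=-51463; answer -51463
Step 2: Y1 = -51463; d = -6; remainder = value at the root: -2*(-6)^4 + 5*(-6)^3 + 3*(-6)^2 - 1*(-6)^1 + 1 = (-2592) + (-1080) + (108) + (6) + (1) = -3557; answer -3557

-3557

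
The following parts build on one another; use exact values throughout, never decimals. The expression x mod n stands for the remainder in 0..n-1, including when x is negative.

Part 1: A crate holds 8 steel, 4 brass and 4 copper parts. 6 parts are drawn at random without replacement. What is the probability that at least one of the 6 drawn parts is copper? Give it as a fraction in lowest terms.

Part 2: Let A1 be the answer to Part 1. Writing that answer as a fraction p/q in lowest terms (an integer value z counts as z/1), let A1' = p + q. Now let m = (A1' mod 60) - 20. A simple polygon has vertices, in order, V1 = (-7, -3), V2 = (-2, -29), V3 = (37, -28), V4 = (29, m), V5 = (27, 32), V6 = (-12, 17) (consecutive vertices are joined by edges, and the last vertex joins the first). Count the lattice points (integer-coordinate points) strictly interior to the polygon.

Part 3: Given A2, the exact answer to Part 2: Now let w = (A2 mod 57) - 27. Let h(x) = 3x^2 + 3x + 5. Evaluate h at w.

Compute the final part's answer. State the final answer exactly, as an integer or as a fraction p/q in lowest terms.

Part 1: total draws C(16,6) = 8008; complement C(12,6) = 924; favorable 8008 - 924 = 7084; P = 23/26; answer 23/26
Part 2: A1 = 23/26; threaded value p + q = 49; m = 29; cross terms: (-7*-29 - -2*-3)=197, (-2*-28 - 37*-29)=1129, (37*29 - 29*-28)=1885, (29*32 - 27*29)=145, (27*17 - -12*32)=843, (-12*-3 - -7*17)=155; twice the area = |4354| = 4354; area = 2177; boundary points = 1 + 1 + 1 + 1 + 3 + 5 = 12; strictly interior points = area - boundary/2 + 1 = 2172; answer 2172
Part 3: A2 = 2172; w = -21; 3*(-21)^2 + 3*(-21)^1 + 5 = (1323) + (-63) + (5) = 1265; answer 1265

1265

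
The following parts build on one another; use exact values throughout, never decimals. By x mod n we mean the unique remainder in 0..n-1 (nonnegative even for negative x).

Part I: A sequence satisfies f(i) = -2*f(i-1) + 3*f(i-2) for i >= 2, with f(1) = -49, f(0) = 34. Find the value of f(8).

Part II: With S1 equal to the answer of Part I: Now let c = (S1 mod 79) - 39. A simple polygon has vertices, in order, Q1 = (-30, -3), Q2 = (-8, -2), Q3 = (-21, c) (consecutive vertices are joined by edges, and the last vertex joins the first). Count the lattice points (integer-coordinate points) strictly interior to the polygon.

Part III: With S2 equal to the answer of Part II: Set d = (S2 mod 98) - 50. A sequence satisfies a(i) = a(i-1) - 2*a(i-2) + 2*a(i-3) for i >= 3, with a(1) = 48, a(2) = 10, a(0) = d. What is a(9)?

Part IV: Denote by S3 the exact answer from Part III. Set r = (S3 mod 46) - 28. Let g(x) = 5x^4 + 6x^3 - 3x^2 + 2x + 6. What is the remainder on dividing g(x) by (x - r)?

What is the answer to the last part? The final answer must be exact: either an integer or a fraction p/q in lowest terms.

5070

Part I: f(2) = -2*(-49) + 3*(34) = 200; iterating: f(2)=200, f(3)=-547, f(4)=1694, f(5)=-5029, f(6)=15140, f(7)=-45367, f(8)=136154; answer 136154
Part II: S1 = 136154; c = -2; cross terms: (-30*-2 - -8*-3)=36, (-8*-2 - -21*-2)=-26, (-21*-3 - -30*-2)=3; twice the area = |13| = 13; area = 13/2; boundary points = 1 + 13 + 1 = 15; strictly interior points = area - boundary/2 + 1 = 0; answer 0
Part III: S2 = 0; d = -50; a(3) = 1*(10) - 2*(48) + 2*(-50) = -186; iterating: a(3)=-186, a(4)=-110, a(5)=282, a(6)=130, a(7)=-654, a(8)=-350, a(9)=1218; answer 1218
Part IV: S3 = 1218; r = -6; remainder = value at the root: 5*(-6)^4 + 6*(-6)^3 - 3*(-6)^2 + 2*(-6)^1 + 6 = (6480) + (-1296) + (-108) + (-12) + (6) = 5070; answer 5070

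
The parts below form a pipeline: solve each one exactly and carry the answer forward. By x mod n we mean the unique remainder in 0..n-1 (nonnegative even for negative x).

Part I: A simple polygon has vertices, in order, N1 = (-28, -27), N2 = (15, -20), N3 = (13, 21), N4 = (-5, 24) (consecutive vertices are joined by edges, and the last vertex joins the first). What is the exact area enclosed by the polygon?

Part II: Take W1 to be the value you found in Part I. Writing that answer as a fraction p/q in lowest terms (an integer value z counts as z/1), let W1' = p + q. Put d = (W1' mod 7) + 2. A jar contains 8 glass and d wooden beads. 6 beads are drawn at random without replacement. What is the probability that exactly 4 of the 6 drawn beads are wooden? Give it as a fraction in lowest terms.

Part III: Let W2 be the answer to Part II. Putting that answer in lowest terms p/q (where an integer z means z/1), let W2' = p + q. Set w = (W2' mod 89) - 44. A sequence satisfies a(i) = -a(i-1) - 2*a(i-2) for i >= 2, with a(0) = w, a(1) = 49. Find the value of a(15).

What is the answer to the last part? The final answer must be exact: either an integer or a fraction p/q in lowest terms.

Part I: cross terms: (-28*-20 - 15*-27)=965, (15*21 - 13*-20)=575, (13*24 - -5*21)=417, (-5*-27 - -28*24)=807; twice the area = |2764| = 2764; area = 1382; answer 1382
Part II: W1 = 1382; threaded value p + q = 1383; d = 6; total draws C(14,6) = 3003; favorable C(6,4)*C(8,2) = 420; P = 20/143; answer 20/143
Part III: W2 = 20/143; threaded value p + q = 163; w = 30; a(2) = -1*(49) - 2*(30) = -109; iterating: a(2)=-109, a(3)=11, a(4)=207, a(5)=-229, a(6)=-185, a(7)=643, a(8)=-273, a(9)=-1013, a(10)=1559, a(11)=467, a(12)=-3585, a(13)=2651, a(14)=4519, a(15)=-9821; answer -9821

-9821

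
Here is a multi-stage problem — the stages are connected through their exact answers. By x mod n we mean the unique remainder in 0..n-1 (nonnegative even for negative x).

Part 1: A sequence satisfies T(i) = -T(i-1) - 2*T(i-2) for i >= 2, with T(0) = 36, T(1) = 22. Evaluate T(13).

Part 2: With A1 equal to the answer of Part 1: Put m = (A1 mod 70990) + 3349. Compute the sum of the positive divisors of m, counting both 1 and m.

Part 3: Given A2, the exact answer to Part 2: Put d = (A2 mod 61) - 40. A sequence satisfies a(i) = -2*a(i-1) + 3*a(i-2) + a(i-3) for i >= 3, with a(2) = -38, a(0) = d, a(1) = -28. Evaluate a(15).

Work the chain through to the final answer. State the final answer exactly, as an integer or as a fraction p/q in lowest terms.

5636732

Part 1: T(2) = -1*(22) - 2*(36) = -94; iterating: T(2)=-94, T(3)=50, T(4)=138, T(5)=-238, T(6)=-38, T(7)=514, T(8)=-438, T(9)=-590, T(10)=1466, T(11)=-286, T(12)=-2646, T(13)=3218; answer 3218
Part 2: A1 = 3218; m = 6567; 6567 = 3 * 11 * 199; sigma = (1 + 3) * (1 + 11) * (1 + 199) = 4 * 12 * 200 = 9600; answer 9600
Part 3: A2 = 9600; d = -17; a(3) = -2*(-38) + 3*(-28) + 1*(-17) = -25; iterating: a(3)=-25, a(4)=-92, a(5)=71, a(6)=-443, a(7)=1007, a(8)=-3272, a(9)=9122, a(10)=-27053, a(11)=78200, a(12)=-228437, a(13)=664421, a(14)=-1935953, a(15)=5636732; answer 5636732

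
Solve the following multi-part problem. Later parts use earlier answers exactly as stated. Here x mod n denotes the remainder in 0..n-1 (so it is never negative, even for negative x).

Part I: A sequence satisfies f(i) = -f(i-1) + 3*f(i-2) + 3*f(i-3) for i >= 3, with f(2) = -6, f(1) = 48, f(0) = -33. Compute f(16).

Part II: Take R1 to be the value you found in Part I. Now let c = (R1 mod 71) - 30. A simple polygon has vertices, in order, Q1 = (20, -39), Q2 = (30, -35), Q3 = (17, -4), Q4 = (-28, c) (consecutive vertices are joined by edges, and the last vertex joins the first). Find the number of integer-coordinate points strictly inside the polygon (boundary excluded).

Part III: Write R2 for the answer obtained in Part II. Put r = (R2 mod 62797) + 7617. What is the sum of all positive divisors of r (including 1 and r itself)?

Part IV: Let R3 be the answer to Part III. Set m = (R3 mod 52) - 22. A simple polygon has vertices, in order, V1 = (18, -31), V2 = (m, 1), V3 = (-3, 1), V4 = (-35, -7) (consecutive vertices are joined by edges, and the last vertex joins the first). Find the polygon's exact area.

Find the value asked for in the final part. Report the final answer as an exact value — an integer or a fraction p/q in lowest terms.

932

Part I: f(3) = -1*(-6) + 3*(48) + 3*(-33) = 51; iterating: f(3)=51, f(4)=75, f(5)=60, f(6)=318, f(7)=87, f(8)=1047, f(9)=168, f(10)=3234, f(11)=411, f(12)=9795, f(13)=1140, f(14)=29478, f(15)=3327, f(16)=88527; answer 88527
Part II: R1 = 88527; c = 31; cross terms: (20*-35 - 30*-39)=470, (30*-4 - 17*-35)=475, (17*31 - -28*-4)=415, (-28*-39 - 20*31)=472; twice the area = |1832| = 1832; area = 916; boundary points = 2 + 1 + 5 + 2 = 10; strictly interior points = area - boundary/2 + 1 = 912; answer 912
Part III: R2 = 912; r = 8529; 8529 = 3 * 2843; sigma = (1 + 3) * (1 + 2843) = 4 * 2844 = 11376; answer 11376
Part IV: R3 = 11376; m = 18; cross terms: (18*1 - 18*-31)=576, (18*1 - -3*1)=21, (-3*-7 - -35*1)=56, (-35*-31 - 18*-7)=1211; twice the area = |1864| = 1864; area = 932; answer 932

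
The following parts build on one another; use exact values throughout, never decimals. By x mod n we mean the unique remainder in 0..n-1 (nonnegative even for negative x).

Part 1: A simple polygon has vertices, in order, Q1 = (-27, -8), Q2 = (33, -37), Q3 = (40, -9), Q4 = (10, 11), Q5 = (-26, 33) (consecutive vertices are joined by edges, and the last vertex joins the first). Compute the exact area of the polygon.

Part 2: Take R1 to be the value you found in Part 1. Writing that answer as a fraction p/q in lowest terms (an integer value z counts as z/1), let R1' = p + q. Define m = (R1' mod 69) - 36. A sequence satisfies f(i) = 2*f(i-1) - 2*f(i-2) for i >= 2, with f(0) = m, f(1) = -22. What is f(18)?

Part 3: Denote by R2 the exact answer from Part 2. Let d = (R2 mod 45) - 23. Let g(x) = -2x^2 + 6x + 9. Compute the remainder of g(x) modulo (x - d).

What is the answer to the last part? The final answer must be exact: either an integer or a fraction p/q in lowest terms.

-531

Part 1: cross terms: (-27*-37 - 33*-8)=1263, (33*-9 - 40*-37)=1183, (40*11 - 10*-9)=530, (10*33 - -26*11)=616, (-26*-8 - -27*33)=1099; twice the area = |4691| = 4691; area = 4691/2; answer 4691/2
Part 2: R1 = 4691/2; threaded value p + q = 4693; m = -35; f(2) = 2*(-22) - 2*(-35) = 26; iterating: f(2)=26, f(3)=96, f(4)=140, f(5)=88, f(6)=-104, f(7)=-384, f(8)=-560, f(9)=-352, f(10)=416, f(11)=1536, f(12)=2240, f(13)=1408, f(14)=-1664, f(15)=-6144, f(16)=-8960, f(17)=-5632, f(18)=6656; answer 6656
Part 3: R2 = 6656; d = 18; remainder = value at the root: -2*(18)^2 + 6*(18)^1 + 9 = (-648) + (108) + (9) = -531; answer -531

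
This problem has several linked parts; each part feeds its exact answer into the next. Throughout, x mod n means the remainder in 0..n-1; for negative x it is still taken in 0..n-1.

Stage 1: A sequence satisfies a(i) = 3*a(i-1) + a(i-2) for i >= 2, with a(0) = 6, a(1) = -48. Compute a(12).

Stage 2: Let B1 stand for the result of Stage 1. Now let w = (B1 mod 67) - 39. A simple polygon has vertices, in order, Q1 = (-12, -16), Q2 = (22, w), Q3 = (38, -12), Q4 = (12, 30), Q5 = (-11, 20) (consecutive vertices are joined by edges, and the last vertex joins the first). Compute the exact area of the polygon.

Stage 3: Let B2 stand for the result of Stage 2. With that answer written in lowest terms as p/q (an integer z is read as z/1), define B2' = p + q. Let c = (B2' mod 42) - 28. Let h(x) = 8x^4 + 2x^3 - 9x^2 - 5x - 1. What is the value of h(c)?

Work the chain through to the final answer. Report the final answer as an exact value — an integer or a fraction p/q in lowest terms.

1533461

Stage 1: a(2) = 3*(-48) + 1*(6) = -138; iterating: a(2)=-138, a(3)=-462, a(4)=-1524, a(5)=-5034, a(6)=-16626, a(7)=-54912, a(8)=-181362, a(9)=-598998, a(10)=-1978356, a(11)=-6534066, a(12)=-21580554; answer -21580554
Stage 2: B1 = -21580554; w = -27; cross terms: (-12*-27 - 22*-16)=676, (22*-12 - 38*-27)=762, (38*30 - 12*-12)=1284, (12*20 - -11*30)=570, (-11*-16 - -12*20)=416; twice the area = |3708| = 3708; area = 1854; answer 1854
Stage 3: B2 = 1854; threaded value p + q = 1855; c = -21; 8*(-21)^4 + 2*(-21)^3 - 9*(-21)^2 - 5*(-21)^1 - 1 = (1555848) + (-18522) + (-3969) + (105) + (-1) = 1533461; answer 1533461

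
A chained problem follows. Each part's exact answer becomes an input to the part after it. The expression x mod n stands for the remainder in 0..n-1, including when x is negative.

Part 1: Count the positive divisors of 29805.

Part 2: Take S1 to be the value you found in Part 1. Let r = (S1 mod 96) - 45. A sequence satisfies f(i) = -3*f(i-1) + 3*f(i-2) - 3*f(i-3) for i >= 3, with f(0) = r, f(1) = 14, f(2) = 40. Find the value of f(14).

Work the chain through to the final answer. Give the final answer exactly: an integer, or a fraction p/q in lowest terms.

-15850080

Part 1: 29805 = 3 * 5 * 1987; number of divisors = (1+1) * (1+1) * (1+1) = 8; answer 8
Part 2: S1 = 8; r = -37; f(3) = -3*(40) + 3*(14) - 3*(-37) = 33; iterating: f(3)=33, f(4)=-21, f(5)=42, f(6)=-288, f(7)=1053, f(8)=-4149, f(9)=16470, f(10)=-65016, f(11)=256905, f(12)=-1015173, f(13)=4011282, f(14)=-15850080; answer -15850080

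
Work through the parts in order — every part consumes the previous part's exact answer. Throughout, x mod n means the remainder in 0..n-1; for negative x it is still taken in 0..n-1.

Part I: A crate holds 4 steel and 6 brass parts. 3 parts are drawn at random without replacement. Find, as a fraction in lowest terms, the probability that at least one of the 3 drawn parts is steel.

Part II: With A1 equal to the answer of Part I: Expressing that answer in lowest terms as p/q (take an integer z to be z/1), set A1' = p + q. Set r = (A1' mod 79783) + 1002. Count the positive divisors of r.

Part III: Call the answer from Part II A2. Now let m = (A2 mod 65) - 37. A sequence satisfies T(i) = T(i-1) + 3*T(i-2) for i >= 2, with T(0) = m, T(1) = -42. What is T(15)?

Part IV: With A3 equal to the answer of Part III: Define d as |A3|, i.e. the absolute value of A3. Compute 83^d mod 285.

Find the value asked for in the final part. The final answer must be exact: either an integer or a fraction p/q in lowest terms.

Part I: total draws C(10,3) = 120; complement C(6,3) = 20; favorable 120 - 20 = 100; P = 5/6; answer 5/6
Part II: A1 = 5/6; threaded value p + q = 11; r = 1013; 1013 is prime, so its only divisors are 1 and 1013; count = 2; answer 2
Part III: A2 = 2; m = -35; T(2) = 1*(-42) + 3*(-35) = -147; iterating: T(2)=-147, T(3)=-273, T(4)=-714, T(5)=-1533, T(6)=-3675, T(7)=-8274, T(8)=-19299, T(9)=-44121, T(10)=-102018, T(11)=-234381, T(12)=-540435, T(13)=-1243578, T(14)=-2864883, T(15)=-6595617; answer -6595617
Part IV: A3 = -6595617; d = 6595617; squarings mod 285: 83^1=83, 83^2=49, 83^4=121, 83^8=106, 83^16=121, 83^32=106, 83^64=121, 83^128=106, 83^256=121, 83^512=106, 83^1024=121, 83^2048=106, 83^4096=121, 83^8192=106, 83^16384=121, 83^32768=106, 83^65536=121, 83^131072=106, 83^262144=121, 83^524288=106, 83^1048576=121, 83^2097152=106, 83^4194304=121; 83^6595617 = 83^1 * 83^32 * 83^1024 * 83^8192 * 83^32768 * 83^262144 * 83^2097152 * 83^4194304 = 248 (mod 285); answer 248

248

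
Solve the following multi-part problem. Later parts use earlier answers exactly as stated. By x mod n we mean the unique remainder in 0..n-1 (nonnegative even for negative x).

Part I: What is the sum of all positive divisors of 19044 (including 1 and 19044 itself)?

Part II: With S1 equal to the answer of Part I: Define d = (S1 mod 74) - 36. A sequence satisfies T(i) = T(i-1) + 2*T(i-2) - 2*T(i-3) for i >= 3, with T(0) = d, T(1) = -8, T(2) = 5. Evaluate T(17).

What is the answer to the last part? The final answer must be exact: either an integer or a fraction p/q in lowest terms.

Part I: 19044 = 2^2 * 3^2 * 23^2; sigma = (1 + 2 + 4) * (1 + 3 + 9) * (1 + 23 + 529) = 7 * 13 * 553 = 50323; answer 50323
Part II: S1 = 50323; d = -33; T(3) = 1*(5) + 2*(-8) - 2*(-33) = 55; iterating: T(3)=55, T(4)=81, T(5)=181, T(6)=233, T(7)=433, T(8)=537, T(9)=937, T(10)=1145, T(11)=1945, T(12)=2361, T(13)=3961, T(14)=4793, T(15)=7993, T(16)=9657, T(17)=16057; answer 16057

16057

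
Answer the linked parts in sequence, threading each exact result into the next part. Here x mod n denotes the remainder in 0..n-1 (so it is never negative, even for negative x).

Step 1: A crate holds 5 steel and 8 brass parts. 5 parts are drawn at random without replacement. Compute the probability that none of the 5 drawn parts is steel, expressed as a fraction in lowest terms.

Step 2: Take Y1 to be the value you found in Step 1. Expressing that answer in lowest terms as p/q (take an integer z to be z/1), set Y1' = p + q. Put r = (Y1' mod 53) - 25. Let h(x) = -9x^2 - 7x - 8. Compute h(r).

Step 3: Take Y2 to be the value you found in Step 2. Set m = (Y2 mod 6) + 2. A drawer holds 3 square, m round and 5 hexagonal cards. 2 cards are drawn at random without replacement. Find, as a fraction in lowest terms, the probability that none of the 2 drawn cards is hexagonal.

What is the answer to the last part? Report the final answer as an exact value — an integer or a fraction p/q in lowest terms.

Step 1: total draws C(13,5) = 1287; favorable C(8,5) = 56; P = 56/1287; answer 56/1287
Step 2: Y1 = 56/1287; threaded value p + q = 1343; r = -7; -9*(-7)^2 - 7*(-7)^1 - 8 = (-441) + (49) + (-8) = -400; answer -400
Step 3: Y2 = -400; m = 4; total draws C(12,2) = 66; favorable C(7,2) = 21; P = 7/22; answer 7/22

7/22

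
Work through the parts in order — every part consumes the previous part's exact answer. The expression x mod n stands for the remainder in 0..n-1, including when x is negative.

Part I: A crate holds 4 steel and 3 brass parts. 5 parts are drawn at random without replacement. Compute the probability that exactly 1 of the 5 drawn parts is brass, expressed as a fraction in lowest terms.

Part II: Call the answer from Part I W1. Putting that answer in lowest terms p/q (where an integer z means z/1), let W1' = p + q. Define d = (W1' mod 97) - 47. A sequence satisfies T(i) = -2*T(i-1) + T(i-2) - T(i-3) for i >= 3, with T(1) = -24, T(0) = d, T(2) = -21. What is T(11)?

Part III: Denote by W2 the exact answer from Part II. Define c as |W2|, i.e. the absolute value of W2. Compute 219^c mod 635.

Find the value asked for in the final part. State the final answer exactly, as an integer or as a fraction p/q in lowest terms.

89

Part I: total draws C(7,5) = 21; favorable C(3,1)*C(4,4) = 3; P = 1/7; answer 1/7
Part II: W1 = 1/7; threaded value p + q = 8; d = -39; T(3) = -2*(-21) + 1*(-24) - 1*(-39) = 57; iterating: T(3)=57, T(4)=-111, T(5)=300, T(6)=-768, T(7)=1947, T(8)=-4962, T(9)=12639, T(10)=-32187, T(11)=81975; answer 81975
Part III: W2 = 81975; c = 81975; squarings mod 635: 219^1=219, 219^2=336, 219^4=501, 219^8=176, 219^16=496, 219^32=271, 219^64=416, 219^128=336, 219^256=501, 219^512=176, 219^1024=496, 219^2048=271, 219^4096=416, 219^8192=336, 219^16384=501, 219^32768=176, 219^65536=496; 219^81975 = 219^1 * 219^2 * 219^4 * 219^16 * 219^32 * 219^16384 * 219^65536 = 89 (mod 635); answer 89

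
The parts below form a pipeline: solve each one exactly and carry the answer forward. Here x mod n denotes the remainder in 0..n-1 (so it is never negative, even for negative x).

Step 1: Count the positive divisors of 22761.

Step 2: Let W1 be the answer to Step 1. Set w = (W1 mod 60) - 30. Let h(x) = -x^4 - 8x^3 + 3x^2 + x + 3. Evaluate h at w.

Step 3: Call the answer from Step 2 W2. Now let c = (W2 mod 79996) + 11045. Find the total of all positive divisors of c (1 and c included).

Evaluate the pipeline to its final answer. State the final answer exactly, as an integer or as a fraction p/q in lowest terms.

Step 1: 22761 = 3^4 * 281; number of divisors = (4+1) * (1+1) = 10; answer 10
Step 2: W1 = 10; w = -20; -1*(-20)^4 - 8*(-20)^3 + 3*(-20)^2 + 1*(-20)^1 + 3 = (-160000) + (64000) + (1200) + (-20) + (3) = -94817; answer -94817
Step 3: W2 = -94817; c = 76220; 76220 = 2^2 * 5 * 37 * 103; sigma = (1 + 2 + 4) * (1 + 5) * (1 + 37) * (1 + 103) = 7 * 6 * 38 * 104 = 165984; answer 165984

165984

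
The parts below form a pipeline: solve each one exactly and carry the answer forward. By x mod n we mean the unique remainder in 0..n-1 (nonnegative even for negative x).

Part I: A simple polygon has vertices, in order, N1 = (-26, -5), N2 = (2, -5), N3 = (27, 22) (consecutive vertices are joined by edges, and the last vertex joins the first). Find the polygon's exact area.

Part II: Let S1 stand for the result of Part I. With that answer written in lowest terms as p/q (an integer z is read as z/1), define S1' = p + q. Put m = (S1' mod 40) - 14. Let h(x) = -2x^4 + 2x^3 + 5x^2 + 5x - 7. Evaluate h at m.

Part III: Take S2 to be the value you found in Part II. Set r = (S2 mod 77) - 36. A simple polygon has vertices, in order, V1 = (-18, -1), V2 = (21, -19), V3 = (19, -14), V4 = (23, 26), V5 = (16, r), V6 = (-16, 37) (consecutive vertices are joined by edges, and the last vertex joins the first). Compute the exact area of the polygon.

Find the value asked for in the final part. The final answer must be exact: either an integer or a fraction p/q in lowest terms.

3313/2

Part I: cross terms: (-26*-5 - 2*-5)=140, (2*22 - 27*-5)=179, (27*-5 - -26*22)=437; twice the area = |756| = 756; area = 378; answer 378
Part II: S1 = 378; threaded value p + q = 379; m = 5; -2*(5)^4 + 2*(5)^3 + 5*(5)^2 + 5*(5)^1 - 7 = (-1250) + (250) + (125) + (25) + (-7) = -857; answer -857
Part III: S2 = -857; r = 31; cross terms: (-18*-19 - 21*-1)=363, (21*-14 - 19*-19)=67, (19*26 - 23*-14)=816, (23*31 - 16*26)=297, (16*37 - -16*31)=1088, (-16*-1 - -18*37)=682; twice the area = |3313| = 3313; area = 3313/2; answer 3313/2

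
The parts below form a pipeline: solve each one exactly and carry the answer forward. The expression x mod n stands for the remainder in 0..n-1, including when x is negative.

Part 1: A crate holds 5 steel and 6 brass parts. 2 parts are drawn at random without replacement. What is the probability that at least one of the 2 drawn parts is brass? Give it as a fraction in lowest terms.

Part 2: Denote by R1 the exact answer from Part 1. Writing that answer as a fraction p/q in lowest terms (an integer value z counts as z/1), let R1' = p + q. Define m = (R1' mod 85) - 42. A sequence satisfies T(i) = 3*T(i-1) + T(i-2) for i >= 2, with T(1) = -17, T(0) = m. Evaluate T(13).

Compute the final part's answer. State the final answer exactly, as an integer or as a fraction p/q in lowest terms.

Part 1: total draws C(11,2) = 55; complement C(5,2) = 10; favorable 55 - 10 = 45; P = 9/11; answer 9/11
Part 2: R1 = 9/11; threaded value p + q = 20; m = -22; T(2) = 3*(-17) + 1*(-22) = -73; iterating: T(2)=-73, T(3)=-236, T(4)=-781, T(5)=-2579, T(6)=-8518, T(7)=-28133, T(8)=-92917, T(9)=-306884, T(10)=-1013569, T(11)=-3347591, T(12)=-11056342, T(13)=-36516617; answer -36516617

-36516617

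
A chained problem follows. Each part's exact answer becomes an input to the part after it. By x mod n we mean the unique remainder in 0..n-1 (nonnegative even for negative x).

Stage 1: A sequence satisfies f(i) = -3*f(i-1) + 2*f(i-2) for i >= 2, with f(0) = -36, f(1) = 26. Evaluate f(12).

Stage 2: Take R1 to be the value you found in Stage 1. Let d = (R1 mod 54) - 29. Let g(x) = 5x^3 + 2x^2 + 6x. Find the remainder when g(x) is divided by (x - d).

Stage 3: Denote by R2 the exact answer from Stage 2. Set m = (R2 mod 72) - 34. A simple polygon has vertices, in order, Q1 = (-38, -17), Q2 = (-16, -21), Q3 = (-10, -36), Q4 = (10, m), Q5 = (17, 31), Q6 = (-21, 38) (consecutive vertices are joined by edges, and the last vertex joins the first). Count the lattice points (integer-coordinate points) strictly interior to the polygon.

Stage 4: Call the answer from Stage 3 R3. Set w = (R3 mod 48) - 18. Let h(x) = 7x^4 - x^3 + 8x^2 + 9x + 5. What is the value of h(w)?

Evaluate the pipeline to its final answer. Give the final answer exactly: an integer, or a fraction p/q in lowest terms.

352940

Stage 1: f(2) = -3*(26) + 2*(-36) = -150; iterating: f(2)=-150, f(3)=502, f(4)=-1806, f(5)=6422, f(6)=-22878, f(7)=81478, f(8)=-290190, f(9)=1033526, f(10)=-3680958, f(11)=13109926, f(12)=-46691694; answer -46691694
Stage 2: R1 = -46691694; d = -29; remainder = value at the root: 5*(-29)^3 + 2*(-29)^2 + 6*(-29)^1 = (-121945) + (1682) + (-174) = -120437; answer -120437
Stage 3: R2 = -120437; m = -15; cross terms: (-38*-21 - -16*-17)=526, (-16*-36 - -10*-21)=366, (-10*-15 - 10*-36)=510, (10*31 - 17*-15)=565, (17*38 - -21*31)=1297, (-21*-17 - -38*38)=1801; twice the area = |5065| = 5065; area = 5065/2; boundary points = 2 + 3 + 1 + 1 + 1 + 1 = 9; strictly interior points = area - boundary/2 + 1 = 2529; answer 2529
Stage 4: R3 = 2529; w = 15; 7*(15)^4 - 1*(15)^3 + 8*(15)^2 + 9*(15)^1 + 5 = (354375) + (-3375) + (1800) + (135) + (5) = 352940; answer 352940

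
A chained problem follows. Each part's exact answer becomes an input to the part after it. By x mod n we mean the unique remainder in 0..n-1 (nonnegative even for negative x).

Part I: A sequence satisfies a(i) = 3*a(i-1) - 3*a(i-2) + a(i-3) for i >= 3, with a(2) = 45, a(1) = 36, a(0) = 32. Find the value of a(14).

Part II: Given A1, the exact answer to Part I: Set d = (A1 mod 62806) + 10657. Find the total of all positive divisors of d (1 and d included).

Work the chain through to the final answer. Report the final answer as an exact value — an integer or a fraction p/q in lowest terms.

Part I: a(3) = 3*(45) - 3*(36) + 1*(32) = 59; iterating: a(3)=59, a(4)=78, a(5)=102, a(6)=131, a(7)=165, a(8)=204, a(9)=248, a(10)=297, a(11)=351, a(12)=410, a(13)=474, a(14)=543; answer 543
Part II: A1 = 543; d = 11200; 11200 = 2^6 * 5^2 * 7; sigma = (1 + 2 + 4 + 8 + 16 + 32 + 64) * (1 + 5 + 25) * (1 + 7) = 127 * 31 * 8 = 31496; answer 31496

31496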